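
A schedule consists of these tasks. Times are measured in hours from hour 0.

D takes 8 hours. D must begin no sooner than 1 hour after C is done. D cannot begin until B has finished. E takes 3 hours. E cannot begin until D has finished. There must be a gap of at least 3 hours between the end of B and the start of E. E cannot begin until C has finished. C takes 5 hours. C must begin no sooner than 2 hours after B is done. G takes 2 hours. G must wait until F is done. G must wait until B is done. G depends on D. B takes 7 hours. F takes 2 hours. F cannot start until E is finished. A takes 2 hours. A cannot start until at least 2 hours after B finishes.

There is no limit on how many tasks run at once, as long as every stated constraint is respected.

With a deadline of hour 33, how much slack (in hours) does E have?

3

B can start immediately at hour 0; it finishes at hour 7.
C waits on B (finishes hour 7, plus 2-hour gap → hour 9), so it starts at hour 9 and finishes at 9 + 5 = hour 14.
D has to wait for C (finishes hour 14, plus 1-hour gap → hour 15); B (finishes hour 7). The latest of these is hour 15, so D runs hour 15 to 15 + 8 = hour 23.
E cannot start until D (finishes hour 23); B (finishes hour 7, plus 3-hour gap → hour 10); C (finishes hour 14). The controlling bound is hour 23, so E finishes at 23 + 3 = hour 26.

Working backward from the deadline:
G has no dependents, so it just needs to finish by hour 33. Starting by 33 − 2 = hour 31 achieves that.
F must finish before G (must start by hour 31). With a 2-hour duration, F must start by 31 − 2 = hour 29.
E must finish before F (must start by hour 29). With a 3-hour duration, E must start by 29 − 3 = hour 26.
So E can start as early as hour 23 and as late as hour 26, giving 26 − 23 = 3 hours of slack.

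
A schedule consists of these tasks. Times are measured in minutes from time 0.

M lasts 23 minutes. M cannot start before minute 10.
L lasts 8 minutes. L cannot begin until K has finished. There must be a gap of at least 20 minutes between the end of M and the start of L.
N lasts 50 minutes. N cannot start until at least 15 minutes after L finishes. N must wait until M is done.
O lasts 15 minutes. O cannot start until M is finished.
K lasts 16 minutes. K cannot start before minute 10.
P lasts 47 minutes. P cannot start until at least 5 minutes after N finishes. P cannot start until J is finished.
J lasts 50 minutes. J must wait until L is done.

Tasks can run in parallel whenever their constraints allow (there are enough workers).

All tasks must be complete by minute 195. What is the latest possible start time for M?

27

Nothing follows P; the deadline of minute 195 is its only limit. It must start by 195 − 47 = minute 148.
J has to be done before P (must start by minute 148). That means finishing by minute 148, i.e. starting by 148 − 50 = minute 98.
Since P (must start by minute 148, minus 5-minute gap → minute 143) depends on it, N must finish by minute 143. Backing off its 50-minute duration gives a latest start of minute 93.
For L: J (must start by minute 98); N (must start by minute 93, minus 15-minute gap → minute 78). The most restrictive is minute 78; with an 8-minute duration, L must start by minute 70.
O has no dependents, so it just needs to finish by minute 195. Starting by 195 − 15 = minute 180 achieves that.
M feeds L (must start by minute 70, minus 20-minute gap → minute 50); N (must start by minute 93); O (must start by minute 180). Taking the minimum, M must finish by minute 50 and start by 50 − 23 = minute 27.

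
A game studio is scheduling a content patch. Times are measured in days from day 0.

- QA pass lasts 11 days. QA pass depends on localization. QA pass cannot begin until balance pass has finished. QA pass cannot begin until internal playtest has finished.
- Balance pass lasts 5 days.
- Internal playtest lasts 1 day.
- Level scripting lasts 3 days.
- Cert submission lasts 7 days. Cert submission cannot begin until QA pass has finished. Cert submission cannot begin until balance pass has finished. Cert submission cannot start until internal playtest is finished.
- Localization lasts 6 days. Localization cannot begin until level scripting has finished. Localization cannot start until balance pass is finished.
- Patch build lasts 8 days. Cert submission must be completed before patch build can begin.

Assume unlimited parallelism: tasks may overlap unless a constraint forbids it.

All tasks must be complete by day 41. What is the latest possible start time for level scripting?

Nothing follows patch build; the deadline of day 41 is its only limit. It must start by 41 − 8 = day 33.
Since patch build (must start by day 33) depends on it, cert submission must finish by day 33. Backing off its 7-day duration gives a latest start of day 26.
QA pass feeds into cert submission (must start by day 26); so QA pass must finish by day 26 and therefore start by day 15.
Localization must finish before QA pass (must start by day 15). With a 6-day duration, localization must start by 15 − 6 = day 9.
Level scripting must finish before localization (must start by day 9). With a 3-day duration, level scripting must start by 9 − 3 = day 6.

6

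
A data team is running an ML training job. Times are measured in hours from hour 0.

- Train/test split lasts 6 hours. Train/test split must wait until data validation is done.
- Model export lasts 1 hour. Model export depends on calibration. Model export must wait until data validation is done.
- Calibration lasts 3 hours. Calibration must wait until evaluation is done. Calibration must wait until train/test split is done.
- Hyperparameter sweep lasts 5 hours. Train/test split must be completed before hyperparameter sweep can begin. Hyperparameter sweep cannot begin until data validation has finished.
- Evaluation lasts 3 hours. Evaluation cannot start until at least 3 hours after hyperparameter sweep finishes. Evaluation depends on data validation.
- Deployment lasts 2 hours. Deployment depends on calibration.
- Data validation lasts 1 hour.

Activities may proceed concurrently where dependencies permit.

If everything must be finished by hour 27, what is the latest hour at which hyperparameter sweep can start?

11

Model export must finish by hour 27; it takes 1 hour, so it must start by 27 − 1 = hour 26.
Deployment must finish by hour 27; it takes 2 hours, so it must start by 27 − 2 = hour 25.
For calibration: model export (must start by hour 26); deployment (must start by hour 25). The most restrictive is hour 25; with a 3-hour duration, calibration must start by hour 22.
Evaluation must finish before calibration (must start by hour 22). With a 3-hour duration, evaluation must start by 22 − 3 = hour 19.
Hyperparameter sweep has to be done before evaluation (must start by hour 19, minus 3-hour gap → hour 16). That means finishing by hour 16, i.e. starting by 16 − 5 = hour 11.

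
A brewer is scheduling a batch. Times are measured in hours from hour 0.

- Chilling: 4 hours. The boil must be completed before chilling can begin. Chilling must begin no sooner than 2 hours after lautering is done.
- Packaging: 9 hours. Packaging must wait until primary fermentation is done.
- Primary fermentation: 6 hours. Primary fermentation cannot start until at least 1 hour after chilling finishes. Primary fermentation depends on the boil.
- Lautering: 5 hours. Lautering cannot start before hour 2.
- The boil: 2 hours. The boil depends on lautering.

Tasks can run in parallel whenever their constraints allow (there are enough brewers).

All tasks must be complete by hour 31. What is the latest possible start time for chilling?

11

Packaging must finish by hour 31; it takes 9 hours, so it must start by 31 − 9 = hour 22.
Primary fermentation feeds into packaging (must start by hour 22); so primary fermentation must finish by hour 22 and therefore start by hour 16.
Chilling has to be done before primary fermentation (must start by hour 16, minus 1-hour gap → hour 15). That means finishing by hour 15, i.e. starting by 15 − 4 = hour 11.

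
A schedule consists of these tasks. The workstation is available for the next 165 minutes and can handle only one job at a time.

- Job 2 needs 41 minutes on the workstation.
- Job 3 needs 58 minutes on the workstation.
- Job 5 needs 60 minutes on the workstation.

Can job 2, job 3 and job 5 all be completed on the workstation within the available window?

Running back to back, the jobs need 41 + 58 + 60 = 159 minutes on the workstation.
Since 159 ≤ 165, they fit within the window.

Yes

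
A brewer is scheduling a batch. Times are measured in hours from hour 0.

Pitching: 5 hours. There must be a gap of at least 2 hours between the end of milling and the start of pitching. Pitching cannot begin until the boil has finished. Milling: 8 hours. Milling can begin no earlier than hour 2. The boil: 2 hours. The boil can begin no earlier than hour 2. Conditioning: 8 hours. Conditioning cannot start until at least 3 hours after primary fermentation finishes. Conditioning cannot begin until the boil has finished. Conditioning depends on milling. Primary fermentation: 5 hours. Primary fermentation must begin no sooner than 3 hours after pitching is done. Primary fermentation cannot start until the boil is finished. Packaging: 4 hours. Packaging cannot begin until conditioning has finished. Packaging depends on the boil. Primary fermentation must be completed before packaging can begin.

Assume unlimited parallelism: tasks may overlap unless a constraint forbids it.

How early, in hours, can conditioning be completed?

36

The boil waits on its own release at hour 2, so it starts at hour 2 and finishes at 2 + 2 = hour 4.
Milling waits on its own release at hour 2, so it starts at hour 2 and finishes at 2 + 8 = hour 10.
Pitching has to wait for milling (finishes hour 10, plus 2-hour gap → hour 12); the boil (finishes hour 4). The latest of these is hour 12, so pitching runs hour 12 to 12 + 5 = hour 17.
Primary fermentation needs all of pitching (finishes hour 17, plus 3-hour gap → hour 20); the boil (finishes hour 4). That puts its earliest start at hour 20; it finishes at 20 + 5 = hour 25.
Conditioning needs all of primary fermentation (finishes hour 25, plus 3-hour gap → hour 28); the boil (finishes hour 4); milling (finishes hour 10). That puts its earliest start at hour 28; it finishes at 28 + 8 = hour 36.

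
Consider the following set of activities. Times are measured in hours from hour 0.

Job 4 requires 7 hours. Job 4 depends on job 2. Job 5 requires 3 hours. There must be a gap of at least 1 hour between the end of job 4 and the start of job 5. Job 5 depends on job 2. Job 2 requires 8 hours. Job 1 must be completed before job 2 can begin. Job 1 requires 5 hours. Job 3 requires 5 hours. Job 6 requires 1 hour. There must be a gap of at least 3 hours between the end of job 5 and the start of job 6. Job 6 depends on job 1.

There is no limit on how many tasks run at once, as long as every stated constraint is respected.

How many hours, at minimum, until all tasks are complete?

28

Job 3 has no prerequisites, so it starts at hour 0 and finishes at hour 5.
Nothing blocks job 1, so it runs from hour 0 to hour 5.
Job 2 waits on job 1 (finishes hour 5), so it starts at hour 5 and finishes at 5 + 8 = hour 13.
After job 2 (finishes hour 13), job 4 can start at hour 13 and finishes at hour 20.
Job 5 has to wait for job 4 (finishes hour 20, plus 1-hour gap → hour 21); job 2 (finishes hour 13). The latest of these is hour 21, so job 5 runs hour 21 to 21 + 3 = hour 24.
For job 6: job 5 (finishes hour 24, plus 3-hour gap → hour 27); job 1 (finishes hour 5). Taking the maximum gives a start of hour 27, and it finishes at 27 + 1 = hour 28.
All tasks are finished once the last one completes. Finish times: Job 1 at 5, Job 2 at 13, Job 3 at 5, Job 4 at 20, Job 5 at 24, Job 6 at 28. The latest is hour 28.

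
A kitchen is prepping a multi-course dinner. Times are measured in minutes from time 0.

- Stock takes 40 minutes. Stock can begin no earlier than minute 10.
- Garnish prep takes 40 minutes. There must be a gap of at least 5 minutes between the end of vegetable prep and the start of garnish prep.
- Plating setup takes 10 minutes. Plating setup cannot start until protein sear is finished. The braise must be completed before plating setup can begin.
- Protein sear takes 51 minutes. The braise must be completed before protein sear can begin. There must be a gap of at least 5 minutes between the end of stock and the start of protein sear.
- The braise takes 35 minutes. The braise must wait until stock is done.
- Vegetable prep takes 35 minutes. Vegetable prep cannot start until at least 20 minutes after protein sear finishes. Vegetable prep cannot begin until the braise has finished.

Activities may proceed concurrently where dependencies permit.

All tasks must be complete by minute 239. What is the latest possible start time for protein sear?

Garnish prep must finish by minute 239; it takes 40 minutes, so it must start by 239 − 40 = minute 199.
Vegetable prep must finish before garnish prep (must start by minute 199, minus 5-minute gap → minute 194). With a 35-minute duration, vegetable prep must start by 194 − 35 = minute 159.
Plating setup has no dependents, so it just needs to finish by minute 239. Starting by 239 − 10 = minute 229 achieves that.
Protein sear must finish in time for vegetable prep (must start by minute 159, minus 20-minute gap → minute 139); plating setup (must start by minute 229). The tightest is minute 139, so protein sear must start by 139 − 51 = minute 88.

88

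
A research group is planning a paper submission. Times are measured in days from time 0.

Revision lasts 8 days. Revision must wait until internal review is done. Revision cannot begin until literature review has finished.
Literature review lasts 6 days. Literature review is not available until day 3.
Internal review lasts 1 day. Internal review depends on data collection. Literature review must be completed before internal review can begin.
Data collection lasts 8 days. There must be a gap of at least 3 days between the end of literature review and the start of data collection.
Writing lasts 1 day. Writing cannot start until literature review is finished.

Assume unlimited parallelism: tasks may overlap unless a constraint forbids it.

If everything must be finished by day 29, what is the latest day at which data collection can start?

Nothing follows revision; the deadline of day 29 is its only limit. It must start by 29 − 8 = day 21.
Internal review has to be done before revision (must start by day 21). That means finishing by day 21, i.e. starting by 21 − 1 = day 20.
Data collection feeds into internal review (must start by day 20); so data collection must finish by day 20 and therefore start by day 12.

12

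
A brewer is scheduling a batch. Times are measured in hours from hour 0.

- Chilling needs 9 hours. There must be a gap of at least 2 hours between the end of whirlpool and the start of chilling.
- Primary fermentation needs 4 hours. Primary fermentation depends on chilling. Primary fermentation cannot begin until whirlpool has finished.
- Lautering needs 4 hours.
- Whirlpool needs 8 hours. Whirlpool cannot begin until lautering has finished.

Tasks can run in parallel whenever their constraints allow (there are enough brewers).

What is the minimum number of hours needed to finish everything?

Nothing blocks lautering, so it runs from hour 0 to hour 4.
Whirlpool cannot begin until lautering (finishes hour 4). It runs from hour 4 to 4 + 8 = hour 12.
Chilling waits on whirlpool (finishes hour 12, plus 2-hour gap → hour 14), so it starts at hour 14 and finishes at 14 + 9 = hour 23.
Primary fermentation needs all of chilling (finishes hour 23); whirlpool (finishes hour 12). That puts its earliest start at hour 23; it finishes at 23 + 4 = hour 27.
All tasks are finished once the last one completes. Finish times: Lautering at 4, Whirlpool at 12, Chilling at 23, Primary fermentation at 27. The latest is hour 27.

27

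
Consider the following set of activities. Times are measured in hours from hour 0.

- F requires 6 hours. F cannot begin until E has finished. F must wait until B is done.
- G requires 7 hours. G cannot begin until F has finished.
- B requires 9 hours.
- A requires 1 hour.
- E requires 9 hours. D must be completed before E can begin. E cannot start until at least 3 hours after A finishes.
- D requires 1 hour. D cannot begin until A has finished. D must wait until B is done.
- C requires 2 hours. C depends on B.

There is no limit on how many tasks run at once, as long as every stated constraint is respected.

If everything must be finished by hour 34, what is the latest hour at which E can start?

12

G has no dependents, so it just needs to finish by hour 34. Starting by 34 − 7 = hour 27 achieves that.
F feeds into G (must start by hour 27); so F must finish by hour 27 and therefore start by hour 21.
E must finish before F (must start by hour 21). With a 9-hour duration, E must start by 21 − 9 = hour 12.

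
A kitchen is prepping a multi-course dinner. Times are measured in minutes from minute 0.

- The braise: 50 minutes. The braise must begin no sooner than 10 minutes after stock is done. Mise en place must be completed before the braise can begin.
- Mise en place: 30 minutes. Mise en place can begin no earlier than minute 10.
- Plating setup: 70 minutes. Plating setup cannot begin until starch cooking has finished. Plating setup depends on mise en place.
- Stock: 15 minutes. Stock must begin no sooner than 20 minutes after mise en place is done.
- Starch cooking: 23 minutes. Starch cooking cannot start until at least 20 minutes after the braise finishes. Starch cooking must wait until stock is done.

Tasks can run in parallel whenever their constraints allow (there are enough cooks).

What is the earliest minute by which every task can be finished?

248

After its own release at minute 10, mise en place can start at minute 10 and finishes at minute 40.
Stock cannot begin until mise en place (finishes minute 40, plus 20-minute gap → minute 60). It runs from minute 60 to 60 + 15 = minute 75.
The braise cannot start until stock (finishes minute 75, plus 10-minute gap → minute 85); mise en place (finishes minute 40). The controlling bound is minute 85, so the braise finishes at 85 + 50 = minute 135.
Starch cooking has to wait for the braise (finishes minute 135, plus 20-minute gap → minute 155); stock (finishes minute 75). The latest of these is minute 155, so starch cooking runs minute 155 to 155 + 23 = minute 178.
Plating setup cannot start until starch cooking (finishes minute 178); mise en place (finishes minute 40). The controlling bound is minute 178, so plating setup finishes at 178 + 70 = minute 248.
All tasks are finished once the last one completes. Finish times: Mise en place at 40, Stock at 75, The braise at 135, Starch cooking at 178, Plating setup at 248. The latest is minute 248.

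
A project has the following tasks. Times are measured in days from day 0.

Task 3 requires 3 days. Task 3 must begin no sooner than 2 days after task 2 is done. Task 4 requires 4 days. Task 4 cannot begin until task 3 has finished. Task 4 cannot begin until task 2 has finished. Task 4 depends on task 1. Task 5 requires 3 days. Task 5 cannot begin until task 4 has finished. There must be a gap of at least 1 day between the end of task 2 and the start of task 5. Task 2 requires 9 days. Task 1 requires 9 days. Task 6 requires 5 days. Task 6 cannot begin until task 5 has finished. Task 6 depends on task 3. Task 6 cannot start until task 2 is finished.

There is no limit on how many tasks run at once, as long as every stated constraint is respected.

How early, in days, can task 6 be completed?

Task 2 has no prerequisites, so it starts at day 0 and finishes at day 9.
Task 3 cannot begin until task 2 (finishes day 9, plus 2-day gap → day 11). It runs from day 11 to 11 + 3 = day 14.
Task 1 can start immediately at day 0; it finishes at day 9.
Task 4 needs all of task 3 (finishes day 14); task 2 (finishes day 9); task 1 (finishes day 9). That puts its earliest start at day 14; it finishes at 14 + 4 = day 18.
Task 5 has to wait for task 4 (finishes day 18); task 2 (finishes day 9, plus 1-day gap → day 10). The latest of these is day 18, so task 5 runs day 18 to 18 + 3 = day 21.
Task 6 has to wait for task 5 (finishes day 21); task 3 (finishes day 14); task 2 (finishes day 9). The latest of these is day 21, so task 6 runs day 21 to 21 + 5 = day 26.

26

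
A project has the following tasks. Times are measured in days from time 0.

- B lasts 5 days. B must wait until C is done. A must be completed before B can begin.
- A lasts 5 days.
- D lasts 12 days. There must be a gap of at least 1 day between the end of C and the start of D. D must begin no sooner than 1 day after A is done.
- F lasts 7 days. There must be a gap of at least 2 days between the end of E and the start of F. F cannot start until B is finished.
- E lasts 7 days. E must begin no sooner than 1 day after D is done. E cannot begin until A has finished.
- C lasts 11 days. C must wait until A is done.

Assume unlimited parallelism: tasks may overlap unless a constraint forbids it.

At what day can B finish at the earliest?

Nothing blocks A, so it runs from day 0 to day 5.
C waits on A (finishes day 5), so it starts at day 5 and finishes at 5 + 11 = day 16.
For B: C (finishes day 16); A (finishes day 5). Taking the maximum gives a start of day 16, and it finishes at 16 + 5 = day 21.

21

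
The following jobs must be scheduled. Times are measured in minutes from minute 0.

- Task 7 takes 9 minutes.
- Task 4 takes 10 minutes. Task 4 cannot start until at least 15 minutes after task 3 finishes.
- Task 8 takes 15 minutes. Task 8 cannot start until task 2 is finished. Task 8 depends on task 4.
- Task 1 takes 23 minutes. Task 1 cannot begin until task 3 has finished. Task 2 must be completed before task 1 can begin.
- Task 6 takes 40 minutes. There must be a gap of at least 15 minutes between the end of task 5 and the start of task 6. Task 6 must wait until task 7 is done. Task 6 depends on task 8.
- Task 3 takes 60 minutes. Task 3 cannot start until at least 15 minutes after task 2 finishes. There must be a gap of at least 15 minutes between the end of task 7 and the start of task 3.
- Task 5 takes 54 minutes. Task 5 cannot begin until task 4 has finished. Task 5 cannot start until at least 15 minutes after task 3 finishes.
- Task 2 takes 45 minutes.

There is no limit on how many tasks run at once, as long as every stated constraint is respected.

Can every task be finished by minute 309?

Yes

Nothing blocks task 7, so it runs from minute 0 to minute 9.
Task 2 can start immediately at minute 0; it finishes at minute 45.
Task 3 cannot start until task 2 (finishes minute 45, plus 15-minute gap → minute 60); task 7 (finishes minute 9, plus 15-minute gap → minute 24). The controlling bound is minute 60, so task 3 finishes at 60 + 60 = minute 120.
Task 4 waits on task 3 (finishes minute 120, plus 15-minute gap → minute 135), so it starts at minute 135 and finishes at 135 + 10 = minute 145.
Task 8 has to wait for task 2 (finishes minute 45); task 4 (finishes minute 145). The latest of these is minute 145, so task 8 runs minute 145 to 145 + 15 = minute 160.
Task 5 cannot start until task 4 (finishes minute 145); task 3 (finishes minute 120, plus 15-minute gap → minute 135). The controlling bound is minute 145, so task 5 finishes at 145 + 54 = minute 199.
Task 6 has to wait for task 5 (finishes minute 199, plus 15-minute gap → minute 214); task 7 (finishes minute 9); task 8 (finishes minute 160). The latest of these is minute 214, so task 6 runs minute 214 to 214 + 40 = minute 254.
Task 1 cannot start until task 3 (finishes minute 120); task 2 (finishes minute 45). The controlling bound is minute 120, so task 1 finishes at 120 + 23 = minute 143.
Every task is finished by minute 254, which is no later than the deadline of 309, so the schedule is feasible.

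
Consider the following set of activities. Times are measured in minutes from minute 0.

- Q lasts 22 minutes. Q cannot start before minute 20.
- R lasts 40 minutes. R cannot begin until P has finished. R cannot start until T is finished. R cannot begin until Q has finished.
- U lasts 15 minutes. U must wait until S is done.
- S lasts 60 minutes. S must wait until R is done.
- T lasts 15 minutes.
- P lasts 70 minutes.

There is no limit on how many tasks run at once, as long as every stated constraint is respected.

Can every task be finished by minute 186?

Yes

Nothing blocks T, so it runs from minute 0 to minute 15.
Q waits on its own release at minute 20, so it starts at minute 20 and finishes at 20 + 22 = minute 42.
Nothing blocks P, so it runs from minute 0 to minute 70.
R cannot start until P (finishes minute 70); T (finishes minute 15); Q (finishes minute 42). The controlling bound is minute 70, so R finishes at 70 + 40 = minute 110.
S cannot begin until R (finishes minute 110). It runs from minute 110 to 110 + 60 = minute 170.
After S (finishes minute 170), U can start at minute 170 and finishes at minute 185.
Every task is finished by minute 185, which is no later than the deadline of 186, so the schedule is feasible.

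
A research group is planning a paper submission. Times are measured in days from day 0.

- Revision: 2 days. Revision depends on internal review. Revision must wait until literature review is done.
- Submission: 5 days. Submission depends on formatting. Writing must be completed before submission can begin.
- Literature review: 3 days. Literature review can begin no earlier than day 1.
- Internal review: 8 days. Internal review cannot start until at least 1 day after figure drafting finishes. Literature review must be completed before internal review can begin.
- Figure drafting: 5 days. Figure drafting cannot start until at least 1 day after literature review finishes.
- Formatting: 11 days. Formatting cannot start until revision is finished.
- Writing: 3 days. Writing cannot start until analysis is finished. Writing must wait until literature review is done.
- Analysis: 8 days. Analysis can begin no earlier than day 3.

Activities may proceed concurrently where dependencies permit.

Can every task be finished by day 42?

Yes

After its own release at day 3, analysis can start at day 3 and finishes at day 11.
After its own release at day 1, literature review can start at day 1 and finishes at day 4.
Writing has to wait for analysis (finishes day 11); literature review (finishes day 4). The latest of these is day 11, so writing runs day 11 to 11 + 3 = day 14.
Figure drafting waits on literature review (finishes day 4, plus 1-day gap → day 5), so it starts at day 5 and finishes at 5 + 5 = day 10.
Internal review needs all of figure drafting (finishes day 10, plus 1-day gap → day 11); literature review (finishes day 4). That puts its earliest start at day 11; it finishes at 11 + 8 = day 19.
For revision: internal review (finishes day 19); literature review (finishes day 4). Taking the maximum gives a start of day 19, and it finishes at 19 + 2 = day 21.
Formatting waits on revision (finishes day 21), so it starts at day 21 and finishes at 21 + 11 = day 32.
For submission: formatting (finishes day 32); writing (finishes day 14). Taking the maximum gives a start of day 32, and it finishes at 32 + 5 = day 37.
Every task is finished by day 37, which is no later than the deadline of 42, so the schedule is feasible.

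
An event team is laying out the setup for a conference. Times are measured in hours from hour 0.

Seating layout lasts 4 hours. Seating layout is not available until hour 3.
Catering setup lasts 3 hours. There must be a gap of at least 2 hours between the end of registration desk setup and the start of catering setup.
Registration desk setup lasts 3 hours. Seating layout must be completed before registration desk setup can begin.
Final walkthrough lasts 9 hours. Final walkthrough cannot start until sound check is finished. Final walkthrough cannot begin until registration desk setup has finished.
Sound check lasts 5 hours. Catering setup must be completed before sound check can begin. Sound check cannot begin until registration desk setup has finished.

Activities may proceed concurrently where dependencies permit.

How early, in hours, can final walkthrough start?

20

Seating layout cannot begin until its own release at hour 3. It runs from hour 3 to 3 + 4 = hour 7.
After seating layout (finishes hour 7), registration desk setup can start at hour 7 and finishes at hour 10.
After registration desk setup (finishes hour 10, plus 2-hour gap → hour 12), catering setup can start at hour 12 and finishes at hour 15.
Sound check needs all of catering setup (finishes hour 15); registration desk setup (finishes hour 10). That puts its earliest start at hour 15; it finishes at 15 + 5 = hour 20.
Final walkthrough waits on sound check (finishes hour 20); registration desk setup (finishes hour 10). The latest of these is hour 20, which is the earliest final walkthrough can start.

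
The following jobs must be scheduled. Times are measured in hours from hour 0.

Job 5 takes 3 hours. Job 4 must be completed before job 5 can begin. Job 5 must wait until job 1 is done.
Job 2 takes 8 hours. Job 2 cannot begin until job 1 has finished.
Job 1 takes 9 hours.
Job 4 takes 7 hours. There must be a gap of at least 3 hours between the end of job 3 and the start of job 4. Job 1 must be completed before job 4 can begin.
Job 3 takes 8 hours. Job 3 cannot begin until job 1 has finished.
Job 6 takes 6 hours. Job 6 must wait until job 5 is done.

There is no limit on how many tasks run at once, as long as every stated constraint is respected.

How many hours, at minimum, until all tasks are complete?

Job 1 can start immediately at hour 0; it finishes at hour 9.
Job 3 cannot begin until job 1 (finishes hour 9). It runs from hour 9 to 9 + 8 = hour 17.
Job 4 has to wait for job 3 (finishes hour 17, plus 3-hour gap → hour 20); job 1 (finishes hour 9). The latest of these is hour 20, so job 4 runs hour 20 to 20 + 7 = hour 27.
Job 5 needs all of job 4 (finishes hour 27); job 1 (finishes hour 9). That puts its earliest start at hour 27; it finishes at 27 + 3 = hour 30.
Job 6 waits on job 5 (finishes hour 30), so it starts at hour 30 and finishes at 30 + 6 = hour 36.
Job 2 cannot begin until job 1 (finishes hour 9). It runs from hour 9 to 9 + 8 = hour 17.
All tasks are finished once the last one completes. Finish times: Job 1 at 9, Job 2 at 17, Job 3 at 17, Job 4 at 27, Job 5 at 30, Job 6 at 36. The latest is hour 36.

36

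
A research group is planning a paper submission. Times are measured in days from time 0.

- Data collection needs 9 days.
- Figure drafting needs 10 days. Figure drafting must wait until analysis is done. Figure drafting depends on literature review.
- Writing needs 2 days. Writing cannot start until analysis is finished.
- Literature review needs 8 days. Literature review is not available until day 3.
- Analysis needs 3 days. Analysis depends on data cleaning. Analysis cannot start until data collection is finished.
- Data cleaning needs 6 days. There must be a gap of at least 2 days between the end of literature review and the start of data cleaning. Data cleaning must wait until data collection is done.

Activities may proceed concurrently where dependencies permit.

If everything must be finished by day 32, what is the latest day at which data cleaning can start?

13

To finish by day 32, figure drafting (duration 10) must start no later than day 22.
Writing has no dependents, so it just needs to finish by day 32. Starting by 32 − 2 = day 30 achieves that.
Analysis must finish in time for figure drafting (must start by day 22); writing (must start by day 30). The tightest is day 22, so analysis must start by 22 − 3 = day 19.
Data cleaning must finish before analysis (must start by day 19). With a 6-day duration, data cleaning must start by 19 − 6 = day 13.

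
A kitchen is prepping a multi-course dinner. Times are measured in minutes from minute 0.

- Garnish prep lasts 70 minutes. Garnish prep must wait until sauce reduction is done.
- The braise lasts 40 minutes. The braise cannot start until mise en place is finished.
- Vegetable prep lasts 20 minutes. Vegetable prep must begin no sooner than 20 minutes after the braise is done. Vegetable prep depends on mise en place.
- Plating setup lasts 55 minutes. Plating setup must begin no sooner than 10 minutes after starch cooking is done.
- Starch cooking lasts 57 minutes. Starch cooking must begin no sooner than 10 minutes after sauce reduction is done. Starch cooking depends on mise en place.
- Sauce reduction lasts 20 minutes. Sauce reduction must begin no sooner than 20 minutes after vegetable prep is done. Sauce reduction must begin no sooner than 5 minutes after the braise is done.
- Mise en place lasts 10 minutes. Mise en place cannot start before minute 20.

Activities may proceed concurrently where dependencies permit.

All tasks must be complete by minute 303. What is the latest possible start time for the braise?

51

Plating setup must finish by minute 303; it takes 55 minutes, so it must start by 303 − 55 = minute 248.
Since plating setup (must start by minute 248, minus 10-minute gap → minute 238) depends on it, starch cooking must finish by minute 238. Backing off its 57-minute duration gives a latest start of minute 181.
Garnish prep has no dependents, so it just needs to finish by minute 303. Starting by 303 − 70 = minute 233 achieves that.
Sauce reduction has several dependents: starch cooking (must start by minute 181, minus 10-minute gap → minute 171); garnish prep (must start by minute 233). The earliest of those limits is minute 171, so sauce reduction must start by 171 − 20 = minute 151.
Vegetable prep feeds into sauce reduction (must start by minute 151, minus 20-minute gap → minute 131); so vegetable prep must finish by minute 131 and therefore start by minute 111.
For the braise: vegetable prep (must start by minute 111, minus 20-minute gap → minute 91); sauce reduction (must start by minute 151, minus 5-minute gap → minute 146). The most restrictive is minute 91; with a 40-minute duration, the braise must start by minute 51.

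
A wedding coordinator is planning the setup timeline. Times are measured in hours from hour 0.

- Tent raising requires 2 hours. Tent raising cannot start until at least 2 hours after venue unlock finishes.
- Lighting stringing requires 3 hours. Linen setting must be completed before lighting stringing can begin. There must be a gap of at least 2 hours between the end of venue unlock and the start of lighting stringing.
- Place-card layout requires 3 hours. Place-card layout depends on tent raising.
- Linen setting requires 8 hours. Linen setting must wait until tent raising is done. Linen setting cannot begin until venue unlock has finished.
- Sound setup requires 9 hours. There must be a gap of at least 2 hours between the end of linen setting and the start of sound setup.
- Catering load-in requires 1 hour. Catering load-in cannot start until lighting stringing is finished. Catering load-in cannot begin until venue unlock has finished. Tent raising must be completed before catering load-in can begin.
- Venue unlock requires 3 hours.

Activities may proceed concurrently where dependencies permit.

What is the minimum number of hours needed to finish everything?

Nothing blocks venue unlock, so it runs from hour 0 to hour 3.
After venue unlock (finishes hour 3, plus 2-hour gap → hour 5), tent raising can start at hour 5 and finishes at hour 7.
After tent raising (finishes hour 7), place-card layout can start at hour 7 and finishes at hour 10.
Linen setting needs all of tent raising (finishes hour 7); venue unlock (finishes hour 3). That puts its earliest start at hour 7; it finishes at 7 + 8 = hour 15.
Sound setup waits on linen setting (finishes hour 15, plus 2-hour gap → hour 17), so it starts at hour 17 and finishes at 17 + 9 = hour 26.
For lighting stringing: linen setting (finishes hour 15); venue unlock (finishes hour 3, plus 2-hour gap → hour 5). Taking the maximum gives a start of hour 15, and it finishes at 15 + 3 = hour 18.
Catering load-in has to wait for lighting stringing (finishes hour 18); venue unlock (finishes hour 3); tent raising (finishes hour 7). The latest of these is hour 18, so catering load-in runs hour 18 to 18 + 1 = hour 19.
All tasks are finished once the last one completes. Finish times: Venue unlock at 3, Tent raising at 7, Linen setting at 15, Lighting stringing at 18, Sound setup at 26, Catering load-in at 19, Place-card layout at 10. The latest is hour 26.

26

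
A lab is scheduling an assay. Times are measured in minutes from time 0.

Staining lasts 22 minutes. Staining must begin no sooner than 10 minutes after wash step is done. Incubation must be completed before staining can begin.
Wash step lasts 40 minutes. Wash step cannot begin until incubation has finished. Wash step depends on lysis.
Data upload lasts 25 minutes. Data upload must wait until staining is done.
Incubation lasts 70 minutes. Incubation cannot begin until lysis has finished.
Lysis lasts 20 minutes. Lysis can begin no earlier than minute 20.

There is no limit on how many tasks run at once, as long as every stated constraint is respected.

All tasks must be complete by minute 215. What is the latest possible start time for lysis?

Data upload must finish by minute 215; it takes 25 minutes, so it must start by 215 − 25 = minute 190.
Since data upload (must start by minute 190) depends on it, staining must finish by minute 190. Backing off its 22-minute duration gives a latest start of minute 168.
Wash step has to be done before staining (must start by minute 168, minus 10-minute gap → minute 158). That means finishing by minute 158, i.e. starting by 158 − 40 = minute 118.
Incubation feeds wash step (must start by minute 118); staining (must start by minute 168). Taking the minimum, incubation must finish by minute 118 and start by 118 − 70 = minute 48.
Lysis has several dependents: incubation (must start by minute 48); wash step (must start by minute 118). The earliest of those limits is minute 48, so lysis must start by 48 − 20 = minute 28.

28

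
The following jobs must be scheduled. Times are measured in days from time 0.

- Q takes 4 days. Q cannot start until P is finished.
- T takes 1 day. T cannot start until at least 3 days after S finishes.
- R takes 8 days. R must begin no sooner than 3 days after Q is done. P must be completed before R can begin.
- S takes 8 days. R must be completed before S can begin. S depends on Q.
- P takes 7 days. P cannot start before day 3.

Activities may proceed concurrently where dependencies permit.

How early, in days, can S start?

P waits on its own release at day 3, so it starts at day 3 and finishes at 3 + 7 = day 10.
Q cannot begin until P (finishes day 10). It runs from day 10 to 10 + 4 = day 14.
R has to wait for Q (finishes day 14, plus 3-day gap → day 17); P (finishes day 10). The latest of these is day 17, so R runs day 17 to 17 + 8 = day 25.
S waits on R (finishes day 25); Q (finishes day 14). The latest of these is day 25, which is the earliest S can start.

25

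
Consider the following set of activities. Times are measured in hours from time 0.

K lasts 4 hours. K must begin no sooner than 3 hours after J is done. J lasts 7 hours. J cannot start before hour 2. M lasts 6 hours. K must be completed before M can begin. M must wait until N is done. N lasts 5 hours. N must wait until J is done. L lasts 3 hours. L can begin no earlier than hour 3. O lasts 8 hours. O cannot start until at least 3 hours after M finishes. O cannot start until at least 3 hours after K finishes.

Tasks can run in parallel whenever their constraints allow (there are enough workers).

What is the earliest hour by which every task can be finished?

33

L waits on its own release at hour 3, so it starts at hour 3 and finishes at 3 + 3 = hour 6.
After its own release at hour 2, J can start at hour 2 and finishes at hour 9.
N cannot begin until J (finishes hour 9). It runs from hour 9 to 9 + 5 = hour 14.
K cannot begin until J (finishes hour 9, plus 3-hour gap → hour 12). It runs from hour 12 to 12 + 4 = hour 16.
For M: K (finishes hour 16); N (finishes hour 14). Taking the maximum gives a start of hour 16, and it finishes at 16 + 6 = hour 22.
O needs all of M (finishes hour 22, plus 3-hour gap → hour 25); K (finishes hour 16, plus 3-hour gap → hour 19). That puts its earliest start at hour 25; it finishes at 25 + 8 = hour 33.
All tasks are finished once the last one completes. Finish times: J at 9, K at 16, L at 6, M at 22, N at 14, O at 33. The latest is hour 33.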